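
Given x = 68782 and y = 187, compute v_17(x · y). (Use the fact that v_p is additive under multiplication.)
v_17(12862234) = 4

v_p(x) = 3 (factor: 68782 = 17^3 · 14); v_p(y) = 1 (factor: 187 = 17^1 · 11). Additivity: v_p(xy) = v_p(x) + v_p(y) = 3 + 1 = 4. (Direct check: xy = 12862234 = 17^4 · (154).)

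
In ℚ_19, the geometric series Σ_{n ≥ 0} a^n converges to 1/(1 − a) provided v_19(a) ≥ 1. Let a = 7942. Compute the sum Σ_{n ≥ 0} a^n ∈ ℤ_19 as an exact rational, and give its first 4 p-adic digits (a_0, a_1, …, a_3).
Σ a^n = 1/(1 − a) = -1/7941;  first 4 digits = (1, 0, 3, 1)

v_19(a) = 2 ≥ 1, so the series converges in ℤ_19 to 1/(1 − a) = 1/(1 − 7942) = -1/7941. Expand this rational in ℤ_19: compute digits iteratively via d_i = x_i mod 19, x_{i+1} = (x_i − d_i)/19. The first 4 digits are (1, 0, 3, 1).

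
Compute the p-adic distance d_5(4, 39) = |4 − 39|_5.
d_5(4, 39) = 1/5

Step 1 — x − y = 4 − 39 = -35. Step 2 — v_5(-35) = 1 (factor: -35 = −(5^1 · 7); the sign does not affect v_p). Step 3 — |x − y|_5 = 5^{-1} = 1/5.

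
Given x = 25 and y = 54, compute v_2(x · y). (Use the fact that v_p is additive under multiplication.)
v_2(1350) = 1

v_p(x) = 0 (factor: 25 = 2^0 · 25); v_p(y) = 1 (factor: 54 = 2^1 · 27). Additivity: v_p(xy) = v_p(x) + v_p(y) = 0 + 1 = 1. (Direct check: xy = 1350 = 2^1 · (675).)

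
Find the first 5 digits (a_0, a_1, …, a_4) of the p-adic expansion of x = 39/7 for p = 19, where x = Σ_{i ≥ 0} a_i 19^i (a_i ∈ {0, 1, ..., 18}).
(a_0, …, a_4) = (11, 16, 10, 13, 2)

v_19(39/7) = 0 (numerator and denominator both coprime to 19), so x ∈ ℤ_19^×. Compute digits iteratively via a_i = x_i mod 19, x_{i+1} = (x_i − a_i)/19, with x_0 = x:
  x_0 = 39/7;  a_0 = 11;  x_1 = (x_0 − 11)/19 = -2/7
  x_1 = -2/7;  a_1 = 16;  x_2 = (x_1 − 16)/19 = -6/7
  x_2 = -6/7;  a_2 = 10;  x_3 = (x_2 − 10)/19 = -4/7
  x_3 = -4/7;  a_3 = 13;  x_4 = (x_3 − 13)/19 = -5/7
  x_4 = -5/7;  a_4 = 2;  x_5 = (x_4 − 2)/19 = -1/7
Digits: (11, 16, 10, 13, 2).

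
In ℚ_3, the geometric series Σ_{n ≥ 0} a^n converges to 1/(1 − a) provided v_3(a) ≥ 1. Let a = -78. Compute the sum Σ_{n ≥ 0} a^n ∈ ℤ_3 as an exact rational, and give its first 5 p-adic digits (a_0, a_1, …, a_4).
Σ a^n = 1/(1 − a) = 1/79;  first 5 digits = (1, 1, 1, 1, 0)

v_3(a) = 1 ≥ 1, so the series converges in ℤ_3 to 1/(1 − a) = 1/(1 − (-78)) = 1/79. Expand this rational in ℤ_3: compute digits iteratively via d_i = x_i mod 3, x_{i+1} = (x_i − d_i)/3. The first 5 digits are (1, 1, 1, 1, 0).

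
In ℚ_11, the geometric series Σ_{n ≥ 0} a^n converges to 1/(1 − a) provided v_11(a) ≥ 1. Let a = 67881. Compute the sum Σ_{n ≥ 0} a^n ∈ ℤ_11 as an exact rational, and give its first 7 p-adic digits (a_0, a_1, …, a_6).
Σ a^n = 1/(1 − a) = -1/67880;  first 7 digits = (1, 0, 0, 7, 4, 0, 5)

v_11(a) = 3 ≥ 1, so the series converges in ℤ_11 to 1/(1 − a) = 1/(1 − 67881) = -1/67880. Expand this rational in ℤ_11: compute digits iteratively via d_i = x_i mod 11, x_{i+1} = (x_i − d_i)/11. The first 7 digits are (1, 0, 0, 7, 4, 0, 5).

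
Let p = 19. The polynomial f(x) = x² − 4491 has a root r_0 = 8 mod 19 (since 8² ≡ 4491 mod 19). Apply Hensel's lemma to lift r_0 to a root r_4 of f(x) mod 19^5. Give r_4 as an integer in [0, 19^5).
r_4 = 1185019 (mod 2476099)

Hensel's recurrence: r_{i+1} = r_i − f(r_i)·(f′(r_i))^{-1} mod 19^{i+2}, with f′(x) = 2x. Iterate:
  r_0 = 8 (mod 19)
  r_1 = 217 (mod 361)
  r_2 = 5271 (mod 6859)
  r_3 = 12130 (mod 130321)
  r_4 = 1185019 (mod 2476099)
Final: r_4 = 1185019, and one checks f(r_4) ≡ 0 mod 19^5.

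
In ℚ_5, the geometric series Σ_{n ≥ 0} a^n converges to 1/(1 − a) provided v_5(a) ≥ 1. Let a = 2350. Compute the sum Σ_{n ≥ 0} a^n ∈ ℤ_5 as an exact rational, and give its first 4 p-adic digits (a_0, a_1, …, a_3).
Σ a^n = 1/(1 − a) = -1/2349;  first 4 digits = (1, 0, 4, 3)

v_5(a) = 2 ≥ 1, so the series converges in ℤ_5 to 1/(1 − a) = 1/(1 − 2350) = -1/2349. Expand this rational in ℤ_5: compute digits iteratively via d_i = x_i mod 5, x_{i+1} = (x_i − d_i)/5. The first 4 digits are (1, 0, 4, 3).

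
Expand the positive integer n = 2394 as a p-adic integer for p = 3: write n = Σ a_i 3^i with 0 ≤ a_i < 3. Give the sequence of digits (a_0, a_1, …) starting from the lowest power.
(a_0, a_1, …) = (0, 0, 2, 1, 2, 0, 0, 1)

Repeated division by 3 gives the digits low-to-high: 2394 = 2·3^2 + 1·3^3 + 2·3^4 + 1·3^7. Digit sequence: (0, 0, 2, 1, 2, 0, 0, 1).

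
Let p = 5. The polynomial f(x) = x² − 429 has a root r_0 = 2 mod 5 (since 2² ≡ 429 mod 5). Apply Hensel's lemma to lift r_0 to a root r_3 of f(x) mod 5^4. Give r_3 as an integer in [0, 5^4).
r_3 = 577 (mod 625)

Hensel's recurrence: r_{i+1} = r_i − f(r_i)·(f′(r_i))^{-1} mod 5^{i+2}, with f′(x) = 2x. Iterate:
  r_0 = 2 (mod 5)
  r_1 = 2 (mod 25)
  r_2 = 77 (mod 125)
  r_3 = 577 (mod 625)
Final: r_3 = 577, and one checks f(r_3) ≡ 0 mod 5^4.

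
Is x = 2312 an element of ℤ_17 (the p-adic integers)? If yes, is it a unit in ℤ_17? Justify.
x ∈ ℤ_17 but not a unit; v_17(x) = 2 > 0

ℤ_17 = {x ∈ ℚ_17 : v_17(x) ≥ 0} and ℤ_17^× = {x ∈ ℤ_17 : v_17(x) = 0}. Here v_17(2312) = v_17(num) − v_17(den) = 2; compare against these criteria.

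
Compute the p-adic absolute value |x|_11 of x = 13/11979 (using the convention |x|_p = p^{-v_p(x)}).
|13/11979|_11 = 1331

Step 1 — compute v_11(x) by factoring powers of 11 out of the numerator and denominator: v_11(13/11979) = -3. Step 2 — apply |x|_p = p^{-v_p(x)} = 11^{3} = 1331.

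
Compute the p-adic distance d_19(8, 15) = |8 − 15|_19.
d_19(8, 15) = 1

Step 1 — x − y = 8 − 15 = -7. Step 2 — v_19(-7) = 0 (factor: -7 = −(19^0 · 7); the sign does not affect v_p). Step 3 — |x − y|_19 = 19^{0} = 1.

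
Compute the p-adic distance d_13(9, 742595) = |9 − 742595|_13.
d_13(9, 742595) = 1/371293

Step 1 — x − y = 9 − 742595 = -742586. Step 2 — v_13(-742586) = 5 (factor: -742586 = −(13^5 · 2); the sign does not affect v_p). Step 3 — |x − y|_13 = 13^{-5} = 1/371293.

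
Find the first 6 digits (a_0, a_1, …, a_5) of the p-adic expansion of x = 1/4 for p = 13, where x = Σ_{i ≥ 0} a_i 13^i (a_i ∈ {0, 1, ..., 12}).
(a_0, …, a_5) = (10, 9, 9, 9, 9, 9)

v_13(1/4) = 0 (numerator and denominator both coprime to 13), so x ∈ ℤ_13^×. Compute digits iteratively via a_i = x_i mod 13, x_{i+1} = (x_i − a_i)/13, with x_0 = x:
  x_0 = 1/4;  a_0 = 10;  x_1 = (x_0 − 10)/13 = -3/4
  x_1 = -3/4;  a_1 = 9;  x_2 = (x_1 − 9)/13 = -3/4
  x_2 = -3/4;  a_2 = 9;  x_3 = (x_2 − 9)/13 = -3/4
  x_3 = -3/4;  a_3 = 9;  x_4 = (x_3 − 9)/13 = -3/4
  x_4 = -3/4;  a_4 = 9;  x_5 = (x_4 − 9)/13 = -3/4
  x_5 = -3/4;  a_5 = 9;  x_6 = (x_5 − 9)/13 = -3/4
Digits: (10, 9, 9, 9, 9, 9).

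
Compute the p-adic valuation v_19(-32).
v_19(-32) = 0

v_19(n) is the largest exponent k such that 19^k divides n. Factor out: -32 = -19^0 · 32. (Sign doesn't affect v_p.) So v_19(-32) = 0.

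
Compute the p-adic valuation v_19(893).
v_19(893) = 1

v_19(n) is the largest exponent k such that 19^k divides n. Factor out: 893 = 19^1 · 47. (Sign doesn't affect v_p.) So v_19(893) = 1.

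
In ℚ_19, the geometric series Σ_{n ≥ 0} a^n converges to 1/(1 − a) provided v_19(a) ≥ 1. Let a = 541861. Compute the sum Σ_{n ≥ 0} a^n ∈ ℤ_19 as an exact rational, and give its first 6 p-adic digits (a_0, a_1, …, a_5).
Σ a^n = 1/(1 − a) = -1/541860;  first 6 digits = (1, 0, 0, 3, 4, 0)

v_19(a) = 3 ≥ 1, so the series converges in ℤ_19 to 1/(1 − a) = 1/(1 − 541861) = -1/541860. Expand this rational in ℤ_19: compute digits iteratively via d_i = x_i mod 19, x_{i+1} = (x_i − d_i)/19. The first 6 digits are (1, 0, 0, 3, 4, 0).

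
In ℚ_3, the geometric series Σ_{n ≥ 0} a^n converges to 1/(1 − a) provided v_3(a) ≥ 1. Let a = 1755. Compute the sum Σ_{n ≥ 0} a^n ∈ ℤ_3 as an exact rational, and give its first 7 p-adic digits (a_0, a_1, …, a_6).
Σ a^n = 1/(1 − a) = -1/1754;  first 7 digits = (1, 0, 0, 2, 0, 1, 0)

v_3(a) = 3 ≥ 1, so the series converges in ℤ_3 to 1/(1 − a) = 1/(1 − 1755) = -1/1754. Expand this rational in ℤ_3: compute digits iteratively via d_i = x_i mod 3, x_{i+1} = (x_i − d_i)/3. The first 7 digits are (1, 0, 0, 2, 0, 1, 0).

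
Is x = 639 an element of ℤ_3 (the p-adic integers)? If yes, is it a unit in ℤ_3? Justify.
x ∈ ℤ_3 but not a unit; v_3(x) = 2 > 0

ℤ_3 = {x ∈ ℚ_3 : v_3(x) ≥ 0} and ℤ_3^× = {x ∈ ℤ_3 : v_3(x) = 0}. Here v_3(639) = v_3(num) − v_3(den) = 2; compare against these criteria.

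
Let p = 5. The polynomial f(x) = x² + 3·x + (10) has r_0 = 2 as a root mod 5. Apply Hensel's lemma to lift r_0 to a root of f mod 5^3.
r_2 = 92 (mod 125)

Hensel: r_{i+1} = r_i − f(r_i)·(f′(r_i))^{-1} mod 5^{i+2}, f′(x) = 2x + 3. Iterate:
  r_0 = 2 (mod 5)
  r_1 = 17 (mod 25)
  r_2 = 92 (mod 125)
Final: r = 92 satisfies f(r) ≡ 0 mod 5^3.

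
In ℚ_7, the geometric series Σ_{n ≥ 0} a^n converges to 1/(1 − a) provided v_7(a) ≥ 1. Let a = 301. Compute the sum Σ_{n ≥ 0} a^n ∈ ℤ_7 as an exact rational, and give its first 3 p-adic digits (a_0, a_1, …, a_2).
Σ a^n = 1/(1 − a) = -1/300;  first 3 digits = (1, 1, 0)

v_7(a) = 1 ≥ 1, so the series converges in ℤ_7 to 1/(1 − a) = 1/(1 − 301) = -1/300. Expand this rational in ℤ_7: compute digits iteratively via d_i = x_i mod 7, x_{i+1} = (x_i − d_i)/7. The first 3 digits are (1, 1, 0).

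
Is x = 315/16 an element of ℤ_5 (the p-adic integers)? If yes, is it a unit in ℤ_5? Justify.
x ∈ ℤ_5 but not a unit; v_5(x) = 1 > 0

ℤ_5 = {x ∈ ℚ_5 : v_5(x) ≥ 0} and ℤ_5^× = {x ∈ ℤ_5 : v_5(x) = 0}. Here v_5(315/16) = v_5(num) − v_5(den) = 1; compare against these criteria.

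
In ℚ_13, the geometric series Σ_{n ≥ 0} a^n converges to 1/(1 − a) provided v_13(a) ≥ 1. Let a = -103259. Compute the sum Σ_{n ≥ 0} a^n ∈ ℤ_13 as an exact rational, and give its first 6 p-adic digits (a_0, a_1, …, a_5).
Σ a^n = 1/(1 − a) = 1/103260;  first 6 digits = (1, 0, 0, 5, 9, 12)

v_13(a) = 3 ≥ 1, so the series converges in ℤ_13 to 1/(1 − a) = 1/(1 − (-103259)) = 1/103260. Expand this rational in ℤ_13: compute digits iteratively via d_i = x_i mod 13, x_{i+1} = (x_i − d_i)/13. The first 6 digits are (1, 0, 0, 5, 9, 12).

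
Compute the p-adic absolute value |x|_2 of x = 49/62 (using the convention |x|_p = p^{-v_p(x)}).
|49/62|_2 = 2

Step 1 — compute v_2(x) by factoring powers of 2 out of the numerator and denominator: v_2(49/62) = -1. Step 2 — apply |x|_p = p^{-v_p(x)} = 2^{1} = 2.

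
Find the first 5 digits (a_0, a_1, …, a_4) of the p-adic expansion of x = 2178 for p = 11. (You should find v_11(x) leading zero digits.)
(a_0, …, a_4) = (0, 0, 7, 1, 0)

v_11(2178) = 2, so a_0 = ... = a_1 = 0. Factor out: x = 11^2 · u with u = 18 a unit in ℤ_11. Expand u iteratively via a_{v+i} = u_i mod 11, u_{i+1} = (u_i − a_{v+i})/11:
  u_0 = 18;  a_2 = 7;  u_1 = (u_0 − 7)/11 = 1
  u_1 = 1;  a_3 = 1;  u_2 = (u_1 − 1)/11 = 0
  u_2 = 0;  a_4 = 0;  u_3 = (u_2 − 0)/11 = 0
Digits: (0, 0, 7, 1, 0).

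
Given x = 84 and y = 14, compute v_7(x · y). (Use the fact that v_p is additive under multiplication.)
v_7(1176) = 2

v_p(x) = 1 (factor: 84 = 7^1 · 12); v_p(y) = 1 (factor: 14 = 7^1 · 2). Additivity: v_p(xy) = v_p(x) + v_p(y) = 1 + 1 = 2. (Direct check: xy = 1176 = 7^2 · (24).)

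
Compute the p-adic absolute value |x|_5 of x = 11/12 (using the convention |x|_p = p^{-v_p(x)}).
|11/12|_5 = 1

Step 1 — compute v_5(x) by factoring powers of 5 out of the numerator and denominator: v_5(11/12) = 0. Step 2 — apply |x|_p = p^{-v_p(x)} = 5^{0} = 1.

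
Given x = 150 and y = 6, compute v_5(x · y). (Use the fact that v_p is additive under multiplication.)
v_5(900) = 2

v_p(x) = 2 (factor: 150 = 5^2 · 6); v_p(y) = 0 (factor: 6 = 5^0 · 6). Additivity: v_p(xy) = v_p(x) + v_p(y) = 2 + 0 = 2. (Direct check: xy = 900 = 5^2 · (36).)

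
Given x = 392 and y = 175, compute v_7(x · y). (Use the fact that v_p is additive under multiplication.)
v_7(68600) = 3

v_p(x) = 2 (factor: 392 = 7^2 · 8); v_p(y) = 1 (factor: 175 = 7^1 · 25). Additivity: v_p(xy) = v_p(x) + v_p(y) = 2 + 1 = 3. (Direct check: xy = 68600 = 7^3 · (200).)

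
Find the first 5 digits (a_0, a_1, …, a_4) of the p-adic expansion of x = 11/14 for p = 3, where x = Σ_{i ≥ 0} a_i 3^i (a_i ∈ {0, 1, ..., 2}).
(a_0, …, a_4) = (1, 1, 2, 2, 1)

v_3(11/14) = 0 (numerator and denominator both coprime to 3), so x ∈ ℤ_3^×. Compute digits iteratively via a_i = x_i mod 3, x_{i+1} = (x_i − a_i)/3, with x_0 = x:
  x_0 = 11/14;  a_0 = 1;  x_1 = (x_0 − 1)/3 = -1/14
  x_1 = -1/14;  a_1 = 1;  x_2 = (x_1 − 1)/3 = -5/14
  x_2 = -5/14;  a_2 = 2;  x_3 = (x_2 − 2)/3 = -11/14
  x_3 = -11/14;  a_3 = 2;  x_4 = (x_3 − 2)/3 = -13/14
  x_4 = -13/14;  a_4 = 1;  x_5 = (x_4 − 1)/3 = -9/14
Digits: (1, 1, 2, 2, 1).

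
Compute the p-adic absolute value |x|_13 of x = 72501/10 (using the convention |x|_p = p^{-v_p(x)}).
|72501/10|_13 = 1/2197

Step 1 — compute v_13(x) by factoring powers of 13 out of the numerator and denominator: v_13(72501/10) = 3. Step 2 — apply |x|_p = p^{-v_p(x)} = 13^{-3} = 1/2197.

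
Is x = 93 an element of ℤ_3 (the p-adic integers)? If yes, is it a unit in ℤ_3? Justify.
x ∈ ℤ_3 but not a unit; v_3(x) = 1 > 0

ℤ_3 = {x ∈ ℚ_3 : v_3(x) ≥ 0} and ℤ_3^× = {x ∈ ℤ_3 : v_3(x) = 0}. Here v_3(93) = v_3(num) − v_3(den) = 1; compare against these criteria.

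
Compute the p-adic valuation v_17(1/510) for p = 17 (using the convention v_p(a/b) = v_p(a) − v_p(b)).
v_17(1/510) = -1

Factor powers of 17 from the numerator and denominator of the reduced fraction: 1 = 17^0 · 1 and 510 = 17^1 · 30. Apply v_p(a/b) = v_p(a) − v_p(b): v_17(1/510) = 0 − 1 = -1.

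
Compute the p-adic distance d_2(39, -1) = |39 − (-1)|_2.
d_2(39, -1) = 1/8

Step 1 — x − y = 39 − (-1) = 40. Step 2 — v_2(40) = 3 (factor: 40 = (2^3 · 5); the sign does not affect v_p). Step 3 — |x − y|_2 = 2^{-3} = 1/8.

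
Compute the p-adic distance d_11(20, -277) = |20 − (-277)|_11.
d_11(20, -277) = 1/11

Step 1 — x − y = 20 − (-277) = 297. Step 2 — v_11(297) = 1 (factor: 297 = (11^1 · 27); the sign does not affect v_p). Step 3 — |x − y|_11 = 11^{-1} = 1/11.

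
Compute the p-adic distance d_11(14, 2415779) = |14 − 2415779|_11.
d_11(14, 2415779) = 1/161051

Step 1 — x − y = 14 − 2415779 = -2415765. Step 2 — v_11(-2415765) = 5 (factor: -2415765 = −(11^5 · 15); the sign does not affect v_p). Step 3 — |x − y|_11 = 11^{-5} = 1/161051.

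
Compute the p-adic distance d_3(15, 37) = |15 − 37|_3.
d_3(15, 37) = 1

Step 1 — x − y = 15 − 37 = -22. Step 2 — v_3(-22) = 0 (factor: -22 = −(3^0 · 22); the sign does not affect v_p). Step 3 — |x − y|_3 = 3^{0} = 1.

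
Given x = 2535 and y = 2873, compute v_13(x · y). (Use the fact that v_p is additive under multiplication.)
v_13(7283055) = 4

v_p(x) = 2 (factor: 2535 = 13^2 · 15); v_p(y) = 2 (factor: 2873 = 13^2 · 17). Additivity: v_p(xy) = v_p(x) + v_p(y) = 2 + 2 = 4. (Direct check: xy = 7283055 = 13^4 · (255).)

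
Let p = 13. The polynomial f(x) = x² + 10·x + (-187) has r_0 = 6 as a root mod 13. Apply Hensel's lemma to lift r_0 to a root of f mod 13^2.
r_1 = 110 (mod 169)

Hensel: r_{i+1} = r_i − f(r_i)·(f′(r_i))^{-1} mod 13^{i+2}, f′(x) = 2x + 10. Iterate:
  r_0 = 6 (mod 13)
  r_1 = 110 (mod 169)
Final: r = 110 satisfies f(r) ≡ 0 mod 13^2.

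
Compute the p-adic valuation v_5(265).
v_5(265) = 1

v_5(n) is the largest exponent k such that 5^k divides n. Factor out: 265 = 5^1 · 53. (Sign doesn't affect v_p.) So v_5(265) = 1.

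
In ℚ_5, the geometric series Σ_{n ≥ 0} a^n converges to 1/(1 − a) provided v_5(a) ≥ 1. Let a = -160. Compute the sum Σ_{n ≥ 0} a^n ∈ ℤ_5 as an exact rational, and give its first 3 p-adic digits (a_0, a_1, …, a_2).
Σ a^n = 1/(1 − a) = 1/161;  first 3 digits = (1, 3, 2)

v_5(a) = 1 ≥ 1, so the series converges in ℤ_5 to 1/(1 − a) = 1/(1 − (-160)) = 1/161. Expand this rational in ℤ_5: compute digits iteratively via d_i = x_i mod 5, x_{i+1} = (x_i − d_i)/5. The first 3 digits are (1, 3, 2).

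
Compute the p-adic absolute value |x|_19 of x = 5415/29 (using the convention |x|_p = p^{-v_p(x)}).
|5415/29|_19 = 1/361

Step 1 — compute v_19(x) by factoring powers of 19 out of the numerator and denominator: v_19(5415/29) = 2. Step 2 — apply |x|_p = p^{-v_p(x)} = 19^{-2} = 1/361.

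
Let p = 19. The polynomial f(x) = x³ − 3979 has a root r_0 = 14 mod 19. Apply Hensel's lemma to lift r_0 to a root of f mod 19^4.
r_3 = 15385 (mod 130321)

Hensel: r_{i+1} = r_i − f(r_i)/f′(r_i) mod 19^{i+2}, where f′(x) = 3x². Iterate:
  r_0 = 14 (mod 19)
  r_1 = 223 (mod 361)
  r_2 = 1667 (mod 6859)
  r_3 = 15385 (mod 130321)
Final: r = 15385 with f(r) ≡ 0 mod 19^4.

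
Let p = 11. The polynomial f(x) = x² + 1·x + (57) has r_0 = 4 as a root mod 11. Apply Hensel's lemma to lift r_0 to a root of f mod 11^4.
r_3 = 829 (mod 14641)

Hensel: r_{i+1} = r_i − f(r_i)·(f′(r_i))^{-1} mod 11^{i+2}, f′(x) = 2x + 1. Iterate:
  r_0 = 4 (mod 11)
  r_1 = 103 (mod 121)
  r_2 = 829 (mod 1331)
  r_3 = 829 (mod 14641)
Final: r = 829 satisfies f(r) ≡ 0 mod 11^4.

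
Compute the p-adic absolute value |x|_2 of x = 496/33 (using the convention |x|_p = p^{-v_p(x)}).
|496/33|_2 = 1/16

Step 1 — compute v_2(x) by factoring powers of 2 out of the numerator and denominator: v_2(496/33) = 4. Step 2 — apply |x|_p = p^{-v_p(x)} = 2^{-4} = 1/16.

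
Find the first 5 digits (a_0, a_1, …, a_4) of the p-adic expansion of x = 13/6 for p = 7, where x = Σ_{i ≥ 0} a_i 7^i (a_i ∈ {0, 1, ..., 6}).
(a_0, …, a_4) = (1, 6, 5, 5, 5)

v_7(13/6) = 0 (numerator and denominator both coprime to 7), so x ∈ ℤ_7^×. Compute digits iteratively via a_i = x_i mod 7, x_{i+1} = (x_i − a_i)/7, with x_0 = x:
  x_0 = 13/6;  a_0 = 1;  x_1 = (x_0 − 1)/7 = 1/6
  x_1 = 1/6;  a_1 = 6;  x_2 = (x_1 − 6)/7 = -5/6
  x_2 = -5/6;  a_2 = 5;  x_3 = (x_2 − 5)/7 = -5/6
  x_3 = -5/6;  a_3 = 5;  x_4 = (x_3 − 5)/7 = -5/6
  x_4 = -5/6;  a_4 = 5;  x_5 = (x_4 − 5)/7 = -5/6
Digits: (1, 6, 5, 5, 5).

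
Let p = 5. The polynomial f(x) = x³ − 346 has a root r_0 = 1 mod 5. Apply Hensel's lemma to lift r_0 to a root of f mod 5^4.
r_3 = 16 (mod 625)

Hensel: r_{i+1} = r_i − f(r_i)/f′(r_i) mod 5^{i+2}, where f′(x) = 3x². Iterate:
  r_0 = 1 (mod 5)
  r_1 = 16 (mod 25)
  r_2 = 16 (mod 125)
  r_3 = 16 (mod 625)
Final: r = 16 with f(r) ≡ 0 mod 5^4.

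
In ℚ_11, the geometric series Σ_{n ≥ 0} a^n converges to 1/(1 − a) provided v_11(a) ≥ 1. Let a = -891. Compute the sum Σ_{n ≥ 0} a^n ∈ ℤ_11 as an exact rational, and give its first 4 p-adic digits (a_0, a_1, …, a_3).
Σ a^n = 1/(1 − a) = 1/892;  first 4 digits = (1, 7, 8, 3)

v_11(a) = 1 ≥ 1, so the series converges in ℤ_11 to 1/(1 − a) = 1/(1 − (-891)) = 1/892. Expand this rational in ℤ_11: compute digits iteratively via d_i = x_i mod 11, x_{i+1} = (x_i − d_i)/11. The first 4 digits are (1, 7, 8, 3).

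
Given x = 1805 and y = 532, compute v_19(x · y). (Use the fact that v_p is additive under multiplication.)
v_19(960260) = 3

v_p(x) = 2 (factor: 1805 = 19^2 · 5); v_p(y) = 1 (factor: 532 = 19^1 · 28). Additivity: v_p(xy) = v_p(x) + v_p(y) = 2 + 1 = 3. (Direct check: xy = 960260 = 19^3 · (140).)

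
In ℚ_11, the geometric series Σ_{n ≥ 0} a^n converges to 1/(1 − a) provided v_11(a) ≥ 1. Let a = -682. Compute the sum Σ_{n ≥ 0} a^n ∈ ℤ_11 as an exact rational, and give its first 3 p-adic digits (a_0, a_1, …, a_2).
Σ a^n = 1/(1 − a) = 1/683;  first 3 digits = (1, 4, 10)

v_11(a) = 1 ≥ 1, so the series converges in ℤ_11 to 1/(1 − a) = 1/(1 − (-682)) = 1/683. Expand this rational in ℤ_11: compute digits iteratively via d_i = x_i mod 11, x_{i+1} = (x_i − d_i)/11. The first 3 digits are (1, 4, 10).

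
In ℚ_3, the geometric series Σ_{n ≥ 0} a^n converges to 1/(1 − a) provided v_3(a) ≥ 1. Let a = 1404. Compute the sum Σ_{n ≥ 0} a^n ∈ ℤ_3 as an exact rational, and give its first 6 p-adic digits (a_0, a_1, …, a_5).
Σ a^n = 1/(1 − a) = -1/1403;  first 6 digits = (1, 0, 0, 1, 2, 2)

v_3(a) = 3 ≥ 1, so the series converges in ℤ_3 to 1/(1 − a) = 1/(1 − 1404) = -1/1403. Expand this rational in ℤ_3: compute digits iteratively via d_i = x_i mod 3, x_{i+1} = (x_i − d_i)/3. The first 6 digits are (1, 0, 0, 1, 2, 2).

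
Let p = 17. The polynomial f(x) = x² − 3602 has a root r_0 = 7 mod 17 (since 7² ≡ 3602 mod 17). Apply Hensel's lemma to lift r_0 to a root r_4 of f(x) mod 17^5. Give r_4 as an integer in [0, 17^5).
r_4 = 257863 (mod 1419857)

Hensel's recurrence: r_{i+1} = r_i − f(r_i)·(f′(r_i))^{-1} mod 17^{i+2}, with f′(x) = 2x. Iterate:
  r_0 = 7 (mod 17)
  r_1 = 75 (mod 289)
  r_2 = 2387 (mod 4913)
  r_3 = 7300 (mod 83521)
  r_4 = 257863 (mod 1419857)
Final: r_4 = 257863, and one checks f(r_4) ≡ 0 mod 17^5.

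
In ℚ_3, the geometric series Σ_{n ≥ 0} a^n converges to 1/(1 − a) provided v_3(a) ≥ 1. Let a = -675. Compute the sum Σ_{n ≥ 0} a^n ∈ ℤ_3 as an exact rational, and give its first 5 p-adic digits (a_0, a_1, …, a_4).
Σ a^n = 1/(1 − a) = 1/676;  first 5 digits = (1, 0, 0, 2, 0)

v_3(a) = 3 ≥ 1, so the series converges in ℤ_3 to 1/(1 − a) = 1/(1 − (-675)) = 1/676. Expand this rational in ℤ_3: compute digits iteratively via d_i = x_i mod 3, x_{i+1} = (x_i − d_i)/3. The first 5 digits are (1, 0, 0, 2, 0).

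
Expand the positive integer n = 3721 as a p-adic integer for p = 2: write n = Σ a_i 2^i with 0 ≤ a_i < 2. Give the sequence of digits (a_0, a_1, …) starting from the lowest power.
(a_0, a_1, …) = (1, 0, 0, 1, 0, 0, 0, 1, 0, 1, 1, 1)

Repeated division by 2 gives the digits low-to-high: 3721 = 1 + 1·2^3 + 1·2^7 + 1·2^9 + 1·2^10 + 1·2^11. Digit sequence: (1, 0, 0, 1, 0, 0, 0, 1, 0, 1, 1, 1).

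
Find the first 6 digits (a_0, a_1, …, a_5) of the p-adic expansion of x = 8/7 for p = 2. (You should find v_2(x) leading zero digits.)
(a_0, …, a_5) = (0, 0, 0, 1, 1, 1)

v_2(8/7) = 3, so a_0 = ... = a_2 = 0. Factor out: x = 2^3 · u with u = 1/7 a unit in ℤ_2. Expand u iteratively via a_{v+i} = u_i mod 2, u_{i+1} = (u_i − a_{v+i})/2:
  u_0 = 1/7;  a_3 = 1;  u_1 = (u_0 − 1)/2 = -3/7
  u_1 = -3/7;  a_4 = 1;  u_2 = (u_1 − 1)/2 = -5/7
  u_2 = -5/7;  a_5 = 1;  u_3 = (u_2 − 1)/2 = -6/7
Digits: (0, 0, 0, 1, 1, 1).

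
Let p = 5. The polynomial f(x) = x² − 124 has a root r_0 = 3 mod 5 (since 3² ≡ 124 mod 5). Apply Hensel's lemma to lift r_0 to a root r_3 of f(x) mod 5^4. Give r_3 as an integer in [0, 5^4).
r_3 = 568 (mod 625)

Hensel's recurrence: r_{i+1} = r_i − f(r_i)·(f′(r_i))^{-1} mod 5^{i+2}, with f′(x) = 2x. Iterate:
  r_0 = 3 (mod 5)
  r_1 = 18 (mod 25)
  r_2 = 68 (mod 125)
  r_3 = 568 (mod 625)
Final: r_3 = 568, and one checks f(r_3) ≡ 0 mod 5^4.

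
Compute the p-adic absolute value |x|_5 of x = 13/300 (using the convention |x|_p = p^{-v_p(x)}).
|13/300|_5 = 25

Step 1 — compute v_5(x) by factoring powers of 5 out of the numerator and denominator: v_5(13/300) = -2. Step 2 — apply |x|_p = p^{-v_p(x)} = 5^{2} = 25.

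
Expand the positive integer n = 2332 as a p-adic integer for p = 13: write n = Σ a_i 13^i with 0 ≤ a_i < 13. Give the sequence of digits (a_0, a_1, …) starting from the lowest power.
(a_0, a_1, …) = (5, 10, 0, 1)

Repeated division by 13 gives the digits low-to-high: 2332 = 5 + 10·13^1 + 1·13^3. Digit sequence: (5, 10, 0, 1).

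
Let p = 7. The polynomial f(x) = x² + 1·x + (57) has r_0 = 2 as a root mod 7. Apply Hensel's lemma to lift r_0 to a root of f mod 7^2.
r_1 = 9 (mod 49)

Hensel: r_{i+1} = r_i − f(r_i)·(f′(r_i))^{-1} mod 7^{i+2}, f′(x) = 2x + 1. Iterate:
  r_0 = 2 (mod 7)
  r_1 = 9 (mod 49)
Final: r = 9 satisfies f(r) ≡ 0 mod 7^2.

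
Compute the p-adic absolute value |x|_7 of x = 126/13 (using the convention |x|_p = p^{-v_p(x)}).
|126/13|_7 = 1/7

Step 1 — compute v_7(x) by factoring powers of 7 out of the numerator and denominator: v_7(126/13) = 1. Step 2 — apply |x|_p = p^{-v_p(x)} = 7^{-1} = 1/7.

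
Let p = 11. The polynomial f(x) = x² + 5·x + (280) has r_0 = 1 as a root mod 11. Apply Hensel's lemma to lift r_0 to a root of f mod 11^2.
r_1 = 12 (mod 121)

Hensel: r_{i+1} = r_i − f(r_i)·(f′(r_i))^{-1} mod 11^{i+2}, f′(x) = 2x + 5. Iterate:
  r_0 = 1 (mod 11)
  r_1 = 12 (mod 121)
Final: r = 12 satisfies f(r) ≡ 0 mod 11^2.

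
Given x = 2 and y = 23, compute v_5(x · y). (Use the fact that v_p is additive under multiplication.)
v_5(46) = 0

v_p(x) = 0 (factor: 2 = 5^0 · 2); v_p(y) = 0 (factor: 23 = 5^0 · 23). Additivity: v_p(xy) = v_p(x) + v_p(y) = 0 + 0 = 0. (Direct check: xy = 46 = 5^0 · (46).)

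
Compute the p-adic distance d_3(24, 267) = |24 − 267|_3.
d_3(24, 267) = 1/243

Step 1 — x − y = 24 − 267 = -243. Step 2 — v_3(-243) = 5 (factor: -243 = −(3^5 · 1); the sign does not affect v_p). Step 3 — |x − y|_3 = 3^{-5} = 1/243.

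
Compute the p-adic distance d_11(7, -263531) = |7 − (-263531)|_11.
d_11(7, -263531) = 1/14641

Step 1 — x − y = 7 − (-263531) = 263538. Step 2 — v_11(263538) = 4 (factor: 263538 = (11^4 · 18); the sign does not affect v_p). Step 3 — |x − y|_11 = 11^{-4} = 1/14641.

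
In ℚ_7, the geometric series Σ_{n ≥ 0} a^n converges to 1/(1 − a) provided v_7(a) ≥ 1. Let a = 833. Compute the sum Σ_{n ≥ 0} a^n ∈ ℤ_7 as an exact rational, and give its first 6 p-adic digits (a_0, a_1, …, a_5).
Σ a^n = 1/(1 − a) = -1/832;  first 6 digits = (1, 0, 3, 2, 2, 6)

v_7(a) = 2 ≥ 1, so the series converges in ℤ_7 to 1/(1 − a) = 1/(1 − 833) = -1/832. Expand this rational in ℤ_7: compute digits iteratively via d_i = x_i mod 7, x_{i+1} = (x_i − d_i)/7. The first 6 digits are (1, 0, 3, 2, 2, 6).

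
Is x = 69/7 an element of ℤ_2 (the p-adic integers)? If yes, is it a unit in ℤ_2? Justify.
x ∈ ℤ_2^× (unit); v_2(x) = 0

ℤ_2 = {x ∈ ℚ_2 : v_2(x) ≥ 0} and ℤ_2^× = {x ∈ ℤ_2 : v_2(x) = 0}. Here v_2(69/7) = v_2(num) − v_2(den) = 0; compare against these criteria.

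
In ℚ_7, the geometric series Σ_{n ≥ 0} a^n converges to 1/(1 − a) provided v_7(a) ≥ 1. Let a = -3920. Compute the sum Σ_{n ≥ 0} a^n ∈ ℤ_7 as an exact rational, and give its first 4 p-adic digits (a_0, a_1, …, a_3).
Σ a^n = 1/(1 − a) = 1/3921;  first 4 digits = (1, 0, 4, 2)

v_7(a) = 2 ≥ 1, so the series converges in ℤ_7 to 1/(1 − a) = 1/(1 − (-3920)) = 1/3921. Expand this rational in ℤ_7: compute digits iteratively via d_i = x_i mod 7, x_{i+1} = (x_i − d_i)/7. The first 4 digits are (1, 0, 4, 2).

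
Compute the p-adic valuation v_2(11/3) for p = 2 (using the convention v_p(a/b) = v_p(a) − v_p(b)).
v_2(11/3) = 0

Factor powers of 2 from the numerator and denominator of the reduced fraction: 11 = 2^0 · 11 and 3 = 2^0 · 3. Apply v_p(a/b) = v_p(a) − v_p(b): v_2(11/3) = 0 − 0 = 0.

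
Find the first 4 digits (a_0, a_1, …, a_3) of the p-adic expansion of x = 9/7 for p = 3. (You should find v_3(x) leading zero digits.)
(a_0, …, a_3) = (0, 0, 1, 1)

v_3(9/7) = 2, so a_0 = ... = a_1 = 0. Factor out: x = 3^2 · u with u = 1/7 a unit in ℤ_3. Expand u iteratively via a_{v+i} = u_i mod 3, u_{i+1} = (u_i − a_{v+i})/3:
  u_0 = 1/7;  a_2 = 1;  u_1 = (u_0 − 1)/3 = -2/7
  u_1 = -2/7;  a_3 = 1;  u_2 = (u_1 − 1)/3 = -3/7
Digits: (0, 0, 1, 1).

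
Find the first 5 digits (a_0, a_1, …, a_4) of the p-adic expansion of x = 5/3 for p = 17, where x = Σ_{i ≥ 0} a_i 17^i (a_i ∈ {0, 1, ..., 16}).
(a_0, …, a_4) = (13, 5, 11, 5, 11)

v_17(5/3) = 0 (numerator and denominator both coprime to 17), so x ∈ ℤ_17^×. Compute digits iteratively via a_i = x_i mod 17, x_{i+1} = (x_i − a_i)/17, with x_0 = x:
  x_0 = 5/3;  a_0 = 13;  x_1 = (x_0 − 13)/17 = -2/3
  x_1 = -2/3;  a_1 = 5;  x_2 = (x_1 − 5)/17 = -1/3
  x_2 = -1/3;  a_2 = 11;  x_3 = (x_2 − 11)/17 = -2/3
  x_3 = -2/3;  a_3 = 5;  x_4 = (x_3 − 5)/17 = -1/3
  x_4 = -1/3;  a_4 = 11;  x_5 = (x_4 − 11)/17 = -2/3
Digits: (13, 5, 11, 5, 11).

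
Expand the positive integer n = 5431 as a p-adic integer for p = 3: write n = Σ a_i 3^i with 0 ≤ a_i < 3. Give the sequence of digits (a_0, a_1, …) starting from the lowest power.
(a_0, a_1, …) = (1, 1, 0, 0, 1, 1, 1, 2)

Repeated division by 3 gives the digits low-to-high: 5431 = 1 + 1·3^1 + 1·3^4 + 1·3^5 + 1·3^6 + 2·3^7. Digit sequence: (1, 1, 0, 0, 1, 1, 1, 2).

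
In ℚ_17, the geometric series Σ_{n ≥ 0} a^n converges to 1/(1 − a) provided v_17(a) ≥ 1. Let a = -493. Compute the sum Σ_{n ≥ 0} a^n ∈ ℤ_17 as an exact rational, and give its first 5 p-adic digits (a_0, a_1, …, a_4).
Σ a^n = 1/(1 − a) = 1/494;  first 5 digits = (1, 5, 6, 4, 9)

v_17(a) = 1 ≥ 1, so the series converges in ℤ_17 to 1/(1 − a) = 1/(1 − (-493)) = 1/494. Expand this rational in ℤ_17: compute digits iteratively via d_i = x_i mod 17, x_{i+1} = (x_i − d_i)/17. The first 5 digits are (1, 5, 6, 4, 9).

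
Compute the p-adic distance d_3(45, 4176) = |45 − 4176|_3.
d_3(45, 4176) = 1/243

Step 1 — x − y = 45 − 4176 = -4131. Step 2 — v_3(-4131) = 5 (factor: -4131 = −(3^5 · 17); the sign does not affect v_p). Step 3 — |x − y|_3 = 3^{-5} = 1/243.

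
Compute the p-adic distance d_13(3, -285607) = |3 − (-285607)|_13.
d_13(3, -285607) = 1/28561

Step 1 — x − y = 3 − (-285607) = 285610. Step 2 — v_13(285610) = 4 (factor: 285610 = (13^4 · 10); the sign does not affect v_p). Step 3 — |x − y|_13 = 13^{-4} = 1/28561.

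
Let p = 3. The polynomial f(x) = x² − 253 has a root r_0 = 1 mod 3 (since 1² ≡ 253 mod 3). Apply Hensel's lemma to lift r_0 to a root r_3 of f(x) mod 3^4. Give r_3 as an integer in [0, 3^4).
r_3 = 46 (mod 81)

Hensel's recurrence: r_{i+1} = r_i − f(r_i)·(f′(r_i))^{-1} mod 3^{i+2}, with f′(x) = 2x. Iterate:
  r_0 = 1 (mod 3)
  r_1 = 1 (mod 9)
  r_2 = 19 (mod 27)
  r_3 = 46 (mod 81)
Final: r_3 = 46, and one checks f(r_3) ≡ 0 mod 3^4.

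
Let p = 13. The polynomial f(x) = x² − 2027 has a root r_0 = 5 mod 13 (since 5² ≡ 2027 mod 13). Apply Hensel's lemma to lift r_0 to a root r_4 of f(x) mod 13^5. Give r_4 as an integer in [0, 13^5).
r_4 = 300552 (mod 371293)

Hensel's recurrence: r_{i+1} = r_i − f(r_i)·(f′(r_i))^{-1} mod 13^{i+2}, with f′(x) = 2x. Iterate:
  r_0 = 5 (mod 13)
  r_1 = 70 (mod 169)
  r_2 = 1760 (mod 2197)
  r_3 = 14942 (mod 28561)
  r_4 = 300552 (mod 371293)
Final: r_4 = 300552, and one checks f(r_4) ≡ 0 mod 13^5.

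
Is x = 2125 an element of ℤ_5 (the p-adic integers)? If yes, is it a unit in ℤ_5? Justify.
x ∈ ℤ_5 but not a unit; v_5(x) = 3 > 0

ℤ_5 = {x ∈ ℚ_5 : v_5(x) ≥ 0} and ℤ_5^× = {x ∈ ℤ_5 : v_5(x) = 0}. Here v_5(2125) = v_5(num) − v_5(den) = 3; compare against these criteria.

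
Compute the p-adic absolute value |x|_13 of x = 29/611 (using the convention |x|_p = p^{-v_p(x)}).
|29/611|_13 = 13

Step 1 — compute v_13(x) by factoring powers of 13 out of the numerator and denominator: v_13(29/611) = -1. Step 2 — apply |x|_p = p^{-v_p(x)} = 13^{1} = 13.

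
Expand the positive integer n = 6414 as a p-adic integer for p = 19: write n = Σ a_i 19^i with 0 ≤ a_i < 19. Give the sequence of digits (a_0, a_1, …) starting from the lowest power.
(a_0, a_1, …) = (11, 14, 17)

Repeated division by 19 gives the digits low-to-high: 6414 = 11 + 14·19^1 + 17·19^2. Digit sequence: (11, 14, 17).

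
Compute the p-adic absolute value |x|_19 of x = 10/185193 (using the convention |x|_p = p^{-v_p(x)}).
|10/185193|_19 = 6859

Step 1 — compute v_19(x) by factoring powers of 19 out of the numerator and denominator: v_19(10/185193) = -3. Step 2 — apply |x|_p = p^{-v_p(x)} = 19^{3} = 6859.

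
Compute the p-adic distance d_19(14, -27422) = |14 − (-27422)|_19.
d_19(14, -27422) = 1/6859

Step 1 — x − y = 14 − (-27422) = 27436. Step 2 — v_19(27436) = 3 (factor: 27436 = (19^3 · 4); the sign does not affect v_p). Step 3 — |x − y|_19 = 19^{-3} = 1/6859.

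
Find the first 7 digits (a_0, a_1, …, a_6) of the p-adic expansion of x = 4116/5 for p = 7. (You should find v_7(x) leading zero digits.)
(a_0, …, a_6) = (0, 0, 0, 1, 3, 1, 4)

v_7(4116/5) = 3, so a_0 = ... = a_2 = 0. Factor out: x = 7^3 · u with u = 12/5 a unit in ℤ_7. Expand u iteratively via a_{v+i} = u_i mod 7, u_{i+1} = (u_i − a_{v+i})/7:
  u_0 = 12/5;  a_3 = 1;  u_1 = (u_0 − 1)/7 = 1/5
  u_1 = 1/5;  a_4 = 3;  u_2 = (u_1 − 3)/7 = -2/5
  u_2 = -2/5;  a_5 = 1;  u_3 = (u_2 − 1)/7 = -1/5
  u_3 = -1/5;  a_6 = 4;  u_4 = (u_3 − 4)/7 = -3/5
Digits: (0, 0, 0, 1, 3, 1, 4).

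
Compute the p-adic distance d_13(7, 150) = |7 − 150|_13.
d_13(7, 150) = 1/13

Step 1 — x − y = 7 − 150 = -143. Step 2 — v_13(-143) = 1 (factor: -143 = −(13^1 · 11); the sign does not affect v_p). Step 3 — |x − y|_13 = 13^{-1} = 1/13.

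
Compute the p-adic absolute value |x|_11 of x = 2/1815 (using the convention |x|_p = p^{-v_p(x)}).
|2/1815|_11 = 121

Step 1 — compute v_11(x) by factoring powers of 11 out of the numerator and denominator: v_11(2/1815) = -2. Step 2 — apply |x|_p = p^{-v_p(x)} = 11^{2} = 121.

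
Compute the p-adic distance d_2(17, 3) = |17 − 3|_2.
d_2(17, 3) = 1/2

Step 1 — x − y = 17 − 3 = 14. Step 2 — v_2(14) = 1 (factor: 14 = (2^1 · 7); the sign does not affect v_p). Step 3 — |x − y|_2 = 2^{-1} = 1/2.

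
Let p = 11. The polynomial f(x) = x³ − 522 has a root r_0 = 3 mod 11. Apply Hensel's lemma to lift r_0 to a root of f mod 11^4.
r_3 = 1191 (mod 14641)

Hensel: r_{i+1} = r_i − f(r_i)/f′(r_i) mod 11^{i+2}, where f′(x) = 3x². Iterate:
  r_0 = 3 (mod 11)
  r_1 = 102 (mod 121)
  r_2 = 1191 (mod 1331)
  r_3 = 1191 (mod 14641)
Final: r = 1191 with f(r) ≡ 0 mod 11^4.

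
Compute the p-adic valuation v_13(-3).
v_13(-3) = 0

v_13(n) is the largest exponent k such that 13^k divides n. Factor out: -3 = -13^0 · 3. (Sign doesn't affect v_p.) So v_13(-3) = 0.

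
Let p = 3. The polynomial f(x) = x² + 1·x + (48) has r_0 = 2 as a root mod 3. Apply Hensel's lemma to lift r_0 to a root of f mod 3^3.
r_2 = 2 (mod 27)

Hensel: r_{i+1} = r_i − f(r_i)·(f′(r_i))^{-1} mod 3^{i+2}, f′(x) = 2x + 1. Iterate:
  r_0 = 2 (mod 3)
  r_1 = 2 (mod 9)
  r_2 = 2 (mod 27)
Final: r = 2 satisfies f(r) ≡ 0 mod 3^3.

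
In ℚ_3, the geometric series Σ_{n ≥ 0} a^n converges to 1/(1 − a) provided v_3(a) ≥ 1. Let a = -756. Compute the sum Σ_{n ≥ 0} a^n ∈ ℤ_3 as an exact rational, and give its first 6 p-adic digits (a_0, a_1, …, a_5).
Σ a^n = 1/(1 − a) = 1/757;  first 6 digits = (1, 0, 0, 2, 2, 2)

v_3(a) = 3 ≥ 1, so the series converges in ℤ_3 to 1/(1 − a) = 1/(1 − (-756)) = 1/757. Expand this rational in ℤ_3: compute digits iteratively via d_i = x_i mod 3, x_{i+1} = (x_i − d_i)/3. The first 6 digits are (1, 0, 0, 2, 2, 2).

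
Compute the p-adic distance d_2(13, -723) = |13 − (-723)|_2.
d_2(13, -723) = 1/32

Step 1 — x − y = 13 − (-723) = 736. Step 2 — v_2(736) = 5 (factor: 736 = (2^5 · 23); the sign does not affect v_p). Step 3 — |x − y|_2 = 2^{-5} = 1/32.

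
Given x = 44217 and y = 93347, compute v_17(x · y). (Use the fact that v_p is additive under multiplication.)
v_17(4127524299) = 6

v_p(x) = 3 (factor: 44217 = 17^3 · 9); v_p(y) = 3 (factor: 93347 = 17^3 · 19). Additivity: v_p(xy) = v_p(x) + v_p(y) = 3 + 3 = 6. (Direct check: xy = 4127524299 = 17^6 · (171).)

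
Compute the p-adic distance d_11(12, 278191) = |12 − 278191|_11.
d_11(12, 278191) = 1/14641

Step 1 — x − y = 12 − 278191 = -278179. Step 2 — v_11(-278179) = 4 (factor: -278179 = −(11^4 · 19); the sign does not affect v_p). Step 3 — |x − y|_11 = 11^{-4} = 1/14641.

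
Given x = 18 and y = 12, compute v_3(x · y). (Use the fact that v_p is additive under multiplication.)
v_3(216) = 3

v_p(x) = 2 (factor: 18 = 3^2 · 2); v_p(y) = 1 (factor: 12 = 3^1 · 4). Additivity: v_p(xy) = v_p(x) + v_p(y) = 2 + 1 = 3. (Direct check: xy = 216 = 3^3 · (8).)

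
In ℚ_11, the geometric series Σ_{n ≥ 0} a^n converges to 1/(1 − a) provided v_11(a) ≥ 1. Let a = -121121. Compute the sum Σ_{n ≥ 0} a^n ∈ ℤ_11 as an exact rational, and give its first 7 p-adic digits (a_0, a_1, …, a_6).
Σ a^n = 1/(1 − a) = 1/121122;  first 7 digits = (1, 0, 0, 8, 2, 10, 8)

v_11(a) = 3 ≥ 1, so the series converges in ℤ_11 to 1/(1 − a) = 1/(1 − (-121121)) = 1/121122. Expand this rational in ℤ_11: compute digits iteratively via d_i = x_i mod 11, x_{i+1} = (x_i − d_i)/11. The first 7 digits are (1, 0, 0, 8, 2, 10, 8).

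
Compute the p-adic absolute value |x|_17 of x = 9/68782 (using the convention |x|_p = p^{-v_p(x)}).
|9/68782|_17 = 4913

Step 1 — compute v_17(x) by factoring powers of 17 out of the numerator and denominator: v_17(9/68782) = -3. Step 2 — apply |x|_p = p^{-v_p(x)} = 17^{3} = 4913.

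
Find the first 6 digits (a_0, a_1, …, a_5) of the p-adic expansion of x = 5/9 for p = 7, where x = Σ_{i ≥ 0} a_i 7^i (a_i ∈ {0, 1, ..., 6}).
(a_0, …, a_5) = (6, 0, 3, 5, 0, 3)

v_7(5/9) = 0 (numerator and denominator both coprime to 7), so x ∈ ℤ_7^×. Compute digits iteratively via a_i = x_i mod 7, x_{i+1} = (x_i − a_i)/7, with x_0 = x:
  x_0 = 5/9;  a_0 = 6;  x_1 = (x_0 − 6)/7 = -7/9
  x_1 = -7/9;  a_1 = 0;  x_2 = (x_1 − 0)/7 = -1/9
  x_2 = -1/9;  a_2 = 3;  x_3 = (x_2 − 3)/7 = -4/9
  x_3 = -4/9;  a_3 = 5;  x_4 = (x_3 − 5)/7 = -7/9
  x_4 = -7/9;  a_4 = 0;  x_5 = (x_4 − 0)/7 = -1/9
  x_5 = -1/9;  a_5 = 3;  x_6 = (x_5 − 3)/7 = -4/9
Digits: (6, 0, 3, 5, 0, 3).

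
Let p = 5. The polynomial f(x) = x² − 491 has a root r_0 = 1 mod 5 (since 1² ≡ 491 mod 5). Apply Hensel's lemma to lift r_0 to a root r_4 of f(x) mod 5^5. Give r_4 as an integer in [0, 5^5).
r_4 = 1421 (mod 3125)

Hensel's recurrence: r_{i+1} = r_i − f(r_i)·(f′(r_i))^{-1} mod 5^{i+2}, with f′(x) = 2x. Iterate:
  r_0 = 1 (mod 5)
  r_1 = 21 (mod 25)
  r_2 = 46 (mod 125)
  r_3 = 171 (mod 625)
  r_4 = 1421 (mod 3125)
Final: r_4 = 1421, and one checks f(r_4) ≡ 0 mod 5^5.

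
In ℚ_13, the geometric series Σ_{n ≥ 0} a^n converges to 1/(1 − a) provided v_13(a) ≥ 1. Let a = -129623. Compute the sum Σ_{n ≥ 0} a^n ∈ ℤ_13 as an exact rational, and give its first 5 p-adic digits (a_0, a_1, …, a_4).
Σ a^n = 1/(1 − a) = 1/129624;  first 5 digits = (1, 0, 0, 6, 8)

v_13(a) = 3 ≥ 1, so the series converges in ℤ_13 to 1/(1 − a) = 1/(1 − (-129623)) = 1/129624. Expand this rational in ℤ_13: compute digits iteratively via d_i = x_i mod 13, x_{i+1} = (x_i − d_i)/13. The first 5 digits are (1, 0, 0, 6, 8).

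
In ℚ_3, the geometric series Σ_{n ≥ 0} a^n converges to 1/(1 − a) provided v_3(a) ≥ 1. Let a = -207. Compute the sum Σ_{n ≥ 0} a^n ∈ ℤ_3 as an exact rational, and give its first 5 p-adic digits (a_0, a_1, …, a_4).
Σ a^n = 1/(1 − a) = 1/208;  first 5 digits = (1, 0, 1, 1, 1)

v_3(a) = 2 ≥ 1, so the series converges in ℤ_3 to 1/(1 − a) = 1/(1 − (-207)) = 1/208. Expand this rational in ℤ_3: compute digits iteratively via d_i = x_i mod 3, x_{i+1} = (x_i − d_i)/3. The first 5 digits are (1, 0, 1, 1, 1).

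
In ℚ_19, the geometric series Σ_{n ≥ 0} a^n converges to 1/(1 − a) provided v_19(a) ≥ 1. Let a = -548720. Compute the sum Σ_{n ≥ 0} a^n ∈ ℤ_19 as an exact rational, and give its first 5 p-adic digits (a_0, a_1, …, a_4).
Σ a^n = 1/(1 − a) = 1/548721;  first 5 digits = (1, 0, 0, 15, 14)

v_19(a) = 3 ≥ 1, so the series converges in ℤ_19 to 1/(1 − a) = 1/(1 − (-548720)) = 1/548721. Expand this rational in ℤ_19: compute digits iteratively via d_i = x_i mod 19, x_{i+1} = (x_i − d_i)/19. The first 5 digits are (1, 0, 0, 15, 14).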